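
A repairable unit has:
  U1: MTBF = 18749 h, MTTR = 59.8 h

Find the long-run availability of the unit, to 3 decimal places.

0.997

A(U1) = MTBF/(MTBF+MTTR) = 18749/(18749+59.8) = 0.997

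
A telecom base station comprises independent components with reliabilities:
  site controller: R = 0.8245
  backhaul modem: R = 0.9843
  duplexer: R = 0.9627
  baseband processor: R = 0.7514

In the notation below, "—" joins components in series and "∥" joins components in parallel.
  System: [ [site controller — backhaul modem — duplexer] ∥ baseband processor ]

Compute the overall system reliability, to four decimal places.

Series (site controller, backhaul modem, and duplexer): 0.824500 × 0.984300 × 0.962700 = 0.781284
Parallel ([0.781284] and baseband processor): 1 − (1 − 0.781284)(1 − 0.751400) = 0.9456

0.9456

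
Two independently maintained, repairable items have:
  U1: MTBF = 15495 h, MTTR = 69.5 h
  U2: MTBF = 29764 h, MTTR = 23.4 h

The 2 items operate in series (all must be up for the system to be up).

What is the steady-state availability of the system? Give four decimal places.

0.9948

A(U1) = MTBF/(MTBF+MTTR) = 15495/(15495+69.5) = 0.995535
A(U2) = MTBF/(MTBF+MTTR) = 29764/(29764+23.4) = 0.999214
Series availability: 0.995535 × 0.999214 = 0.9948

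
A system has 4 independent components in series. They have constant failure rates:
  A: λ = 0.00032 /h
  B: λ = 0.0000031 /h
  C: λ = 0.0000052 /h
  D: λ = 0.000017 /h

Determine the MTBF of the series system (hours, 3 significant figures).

Series of exponential components: λ_sys = Σ λ_i
λ_sys = 0.00032 + 0.0000031 + 0.0000052 + 0.000017 = 3.4530e-04 /h
MTBF = 1 / λ_sys = 2900 h

2900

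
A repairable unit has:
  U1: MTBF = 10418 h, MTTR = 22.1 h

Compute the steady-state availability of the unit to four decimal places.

0.9979

A(U1) = MTBF/(MTBF+MTTR) = 10418/(10418+22.1) = 0.9979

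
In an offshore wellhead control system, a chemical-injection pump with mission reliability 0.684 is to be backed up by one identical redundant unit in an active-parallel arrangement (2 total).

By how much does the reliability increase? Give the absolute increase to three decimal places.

R_before = 0.684
R_after = 1 − (1 − 0.684)^2 = 0.900
ΔR = 0.900 − 0.684 = 0.216

0.216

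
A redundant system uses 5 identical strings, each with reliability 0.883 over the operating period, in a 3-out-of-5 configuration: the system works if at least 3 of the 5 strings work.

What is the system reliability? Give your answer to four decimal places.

0.9867

R = Σ_{i=3}^{5} C(5,i) p^i (1−p)^{5−i} with p = 0.883
C(5,3)·0.883^3·0.117^2 = 0.094244
C(5,4)·0.883^4·0.117^1 = 0.355630
C(5,5)·0.883^5·0.117^0 = 0.536789
Sum = 0.9867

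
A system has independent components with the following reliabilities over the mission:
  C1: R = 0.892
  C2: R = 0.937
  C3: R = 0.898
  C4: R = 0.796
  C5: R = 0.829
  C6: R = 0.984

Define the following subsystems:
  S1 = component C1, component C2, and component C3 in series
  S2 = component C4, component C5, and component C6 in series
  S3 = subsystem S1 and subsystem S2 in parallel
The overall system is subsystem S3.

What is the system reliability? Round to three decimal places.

Series (C1, C2, and C3): 0.89200 × 0.93700 × 0.89800 = 0.75055
Series (C4, C5, and C6): 0.79600 × 0.82900 × 0.98400 = 0.64933
Parallel ([0.75055] and [0.64933]): 1 − (1 − 0.75055)(1 − 0.64933) = 0.913

0.913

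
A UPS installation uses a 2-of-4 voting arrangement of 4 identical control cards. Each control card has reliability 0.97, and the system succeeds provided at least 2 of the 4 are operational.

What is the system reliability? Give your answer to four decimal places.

0.9999

R = Σ_{i=2}^{4} C(4,i) p^i (1−p)^{4−i} with p = 0.97
C(4,2)·0.97^2·0.03^2 = 0.005081
C(4,3)·0.97^3·0.03^1 = 0.109521
C(4,4)·0.97^4·0.03^0 = 0.885293
Sum = 0.9999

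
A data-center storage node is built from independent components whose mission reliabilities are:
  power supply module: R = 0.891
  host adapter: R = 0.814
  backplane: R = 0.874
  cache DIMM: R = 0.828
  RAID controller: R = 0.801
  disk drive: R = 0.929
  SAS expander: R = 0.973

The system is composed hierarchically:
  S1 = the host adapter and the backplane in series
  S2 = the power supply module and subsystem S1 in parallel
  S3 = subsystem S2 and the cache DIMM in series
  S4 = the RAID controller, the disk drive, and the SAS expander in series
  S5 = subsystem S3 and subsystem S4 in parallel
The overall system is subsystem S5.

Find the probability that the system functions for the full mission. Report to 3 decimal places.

Series (host adapter and backplane): 0.81400 × 0.87400 = 0.71144
Parallel (power supply module and [0.71144]): 1 − (1 − 0.89100)(1 − 0.71144) = 0.96855
Series ([0.96855] and cache DIMM): 0.96855 × 0.82800 = 0.80196
Series (RAID controller, disk drive, and SAS expander): 0.80100 × 0.92900 × 0.97300 = 0.72404
Parallel ([0.80196] and [0.72404]): 1 − (1 − 0.80196)(1 − 0.72404) = 0.945

0.945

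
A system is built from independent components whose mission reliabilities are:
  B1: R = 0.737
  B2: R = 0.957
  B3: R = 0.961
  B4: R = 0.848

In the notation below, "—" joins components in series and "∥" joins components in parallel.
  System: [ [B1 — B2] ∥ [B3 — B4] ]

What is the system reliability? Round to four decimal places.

Series (B1 and B2): 0.737000 × 0.957000 = 0.705309
Series (B3 and B4): 0.961000 × 0.848000 = 0.814928
Parallel ([0.705309] and [0.814928]): 1 − (1 − 0.705309)(1 − 0.814928) = 0.9455

0.9455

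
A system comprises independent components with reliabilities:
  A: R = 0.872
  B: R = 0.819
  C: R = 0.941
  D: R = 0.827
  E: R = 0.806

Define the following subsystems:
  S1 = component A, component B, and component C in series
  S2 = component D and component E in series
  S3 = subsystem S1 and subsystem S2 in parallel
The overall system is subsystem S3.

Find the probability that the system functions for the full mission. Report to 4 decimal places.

0.8906

Series (A, B, and C): 0.872000 × 0.819000 × 0.941000 = 0.672032
Series (D and E): 0.827000 × 0.806000 = 0.666562
Parallel ([0.672032] and [0.666562]): 1 − (1 − 0.672032)(1 − 0.666562) = 0.8906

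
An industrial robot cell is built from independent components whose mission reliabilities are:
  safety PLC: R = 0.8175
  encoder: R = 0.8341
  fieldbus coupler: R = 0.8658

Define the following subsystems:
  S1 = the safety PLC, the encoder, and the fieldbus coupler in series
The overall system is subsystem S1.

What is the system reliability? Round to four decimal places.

Series (safety PLC, encoder, and fieldbus coupler): 0.817500 × 0.834100 × 0.865800 = 0.5904

0.5904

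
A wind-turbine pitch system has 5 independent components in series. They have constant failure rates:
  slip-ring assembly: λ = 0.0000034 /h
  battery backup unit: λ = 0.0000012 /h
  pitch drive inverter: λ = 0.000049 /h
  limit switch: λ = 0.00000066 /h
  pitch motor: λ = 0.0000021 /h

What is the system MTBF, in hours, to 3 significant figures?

Series of exponential components: λ_sys = Σ λ_i
λ_sys = 0.0000034 + 0.0000012 + 0.000049 + 0.00000066 + 0.0000021 = 5.6360e-05 /h
MTBF = 1 / λ_sys = 17700 h

17700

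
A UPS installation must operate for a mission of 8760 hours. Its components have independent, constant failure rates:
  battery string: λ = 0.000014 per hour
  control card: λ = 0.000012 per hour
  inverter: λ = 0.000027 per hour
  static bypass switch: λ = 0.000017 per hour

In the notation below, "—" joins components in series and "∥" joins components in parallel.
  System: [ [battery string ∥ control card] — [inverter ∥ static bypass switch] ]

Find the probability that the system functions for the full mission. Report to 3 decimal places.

R(battery string) = exp(−0.000014 × 8760) = 0.88458
R(control card) = exp(−0.000012 × 8760) = 0.90022
R(inverter) = exp(−0.000027 × 8760) = 0.78937
R(static bypass switch) = exp(−0.000017 × 8760) = 0.86164
Parallel (battery string and control card): 1 − (1 − 0.88458)(1 − 0.90022) = 0.98848
Parallel (inverter and static bypass switch): 1 − (1 − 0.78937)(1 − 0.86164) = 0.97086
Series ([0.98848] and [0.97086]): 0.98848 × 0.97086 = 0.960

0.960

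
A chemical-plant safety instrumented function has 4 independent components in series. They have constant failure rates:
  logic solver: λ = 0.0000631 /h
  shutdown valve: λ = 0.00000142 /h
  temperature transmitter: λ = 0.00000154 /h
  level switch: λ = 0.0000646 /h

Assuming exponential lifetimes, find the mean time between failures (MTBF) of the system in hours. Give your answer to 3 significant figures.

7650

Series of exponential components: λ_sys = Σ λ_i
λ_sys = 0.0000631 + 0.00000142 + 0.00000154 + 0.0000646 = 1.3066e-04 /h
MTBF = 1 / λ_sys = 7650 h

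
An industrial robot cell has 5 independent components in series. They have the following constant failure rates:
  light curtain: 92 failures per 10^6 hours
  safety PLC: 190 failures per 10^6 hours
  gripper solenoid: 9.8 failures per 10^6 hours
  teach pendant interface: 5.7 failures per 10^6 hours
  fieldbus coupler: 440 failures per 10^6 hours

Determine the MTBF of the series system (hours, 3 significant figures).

Series of exponential components: λ_sys = Σ λ_i
λ_sys = 0.000092 + 0.00019 + 0.0000098 + 0.0000057 + 0.00044 = 7.3750e-04 /h
MTBF = 1 / λ_sys = 1360 h

1360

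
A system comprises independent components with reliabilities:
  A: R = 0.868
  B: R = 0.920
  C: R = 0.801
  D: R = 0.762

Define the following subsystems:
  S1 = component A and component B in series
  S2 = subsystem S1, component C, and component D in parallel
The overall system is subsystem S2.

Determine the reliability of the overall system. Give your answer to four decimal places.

Series (A and B): 0.868000 × 0.920000 = 0.798560
Parallel ([0.798560], C, and D): 1 − (1 − 0.798560)(1 − 0.801000)(1 − 0.762000) = 0.9905

0.9905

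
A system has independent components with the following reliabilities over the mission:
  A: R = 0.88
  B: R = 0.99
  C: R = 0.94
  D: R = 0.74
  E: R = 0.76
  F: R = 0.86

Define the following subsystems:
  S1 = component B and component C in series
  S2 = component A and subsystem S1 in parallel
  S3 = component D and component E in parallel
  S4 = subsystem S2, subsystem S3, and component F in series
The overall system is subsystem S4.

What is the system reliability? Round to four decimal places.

0.7996

Series (B and C): 0.990000 × 0.940000 = 0.930600
Parallel (A and [0.930600]): 1 − (1 − 0.880000)(1 − 0.930600) = 0.991672
Parallel (D and E): 1 − (1 − 0.740000)(1 − 0.760000) = 0.937600
Series ([0.991672], [0.937600], and F): 0.991672 × 0.937600 × 0.860000 = 0.7996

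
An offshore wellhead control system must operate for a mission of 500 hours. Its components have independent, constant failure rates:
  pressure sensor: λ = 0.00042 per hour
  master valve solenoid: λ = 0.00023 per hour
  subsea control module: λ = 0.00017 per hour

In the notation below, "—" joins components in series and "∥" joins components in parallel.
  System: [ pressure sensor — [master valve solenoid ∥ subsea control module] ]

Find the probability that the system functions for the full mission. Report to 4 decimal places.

R(pressure sensor) = exp(−0.00042 × 500) = 0.810584
R(master valve solenoid) = exp(−0.00023 × 500) = 0.891366
R(subsea control module) = exp(−0.00017 × 500) = 0.918512
Parallel (master valve solenoid and subsea control module): 1 − (1 − 0.891366)(1 − 0.918512) = 0.991148
Series (pressure sensor and [0.991148]): 0.810584 × 0.991148 = 0.8034

0.8034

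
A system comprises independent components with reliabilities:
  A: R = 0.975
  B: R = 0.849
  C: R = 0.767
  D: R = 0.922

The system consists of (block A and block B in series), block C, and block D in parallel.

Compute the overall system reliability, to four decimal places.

Series (A and B): 0.975000 × 0.849000 = 0.827775
Parallel ([0.827775], C, and D): 1 − (1 − 0.827775)(1 − 0.767000)(1 − 0.922000) = 0.9969

0.9969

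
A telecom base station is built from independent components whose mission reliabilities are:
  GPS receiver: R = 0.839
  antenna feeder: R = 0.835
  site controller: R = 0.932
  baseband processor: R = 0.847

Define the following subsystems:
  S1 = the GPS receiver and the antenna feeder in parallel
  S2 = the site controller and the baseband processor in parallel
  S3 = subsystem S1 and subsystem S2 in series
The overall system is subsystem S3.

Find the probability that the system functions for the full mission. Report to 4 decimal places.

Parallel (GPS receiver and antenna feeder): 1 − (1 − 0.839000)(1 − 0.835000) = 0.973435
Parallel (site controller and baseband processor): 1 − (1 − 0.932000)(1 − 0.847000) = 0.989596
Series ([0.973435] and [0.989596]): 0.973435 × 0.989596 = 0.9633

0.9633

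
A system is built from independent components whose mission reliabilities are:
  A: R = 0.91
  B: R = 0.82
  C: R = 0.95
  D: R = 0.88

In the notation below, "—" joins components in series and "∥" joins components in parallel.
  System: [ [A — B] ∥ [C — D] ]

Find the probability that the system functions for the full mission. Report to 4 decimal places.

0.9584

Series (A and B): 0.910000 × 0.820000 = 0.746200
Series (C and D): 0.950000 × 0.880000 = 0.836000
Parallel ([0.746200] and [0.836000]): 1 − (1 − 0.746200)(1 − 0.836000) = 0.9584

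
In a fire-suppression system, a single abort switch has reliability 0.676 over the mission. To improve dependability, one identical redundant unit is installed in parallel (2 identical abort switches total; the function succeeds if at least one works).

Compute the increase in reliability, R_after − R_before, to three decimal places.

R_before = 0.676
R_after = 1 − (1 − 0.676)^2 = 0.895
ΔR = 0.895 − 0.676 = 0.219

0.219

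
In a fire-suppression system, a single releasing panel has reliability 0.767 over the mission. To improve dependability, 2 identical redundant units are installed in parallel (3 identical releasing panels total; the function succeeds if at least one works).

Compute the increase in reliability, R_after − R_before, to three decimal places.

R_before = 0.767
R_after = 1 − (1 − 0.767)^3 = 0.987
ΔR = 0.987 − 0.767 = 0.220

0.220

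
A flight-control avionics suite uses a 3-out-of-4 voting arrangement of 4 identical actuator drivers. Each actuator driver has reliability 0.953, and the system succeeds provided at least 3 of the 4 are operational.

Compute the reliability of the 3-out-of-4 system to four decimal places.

0.9876

R = Σ_{i=3}^{4} C(4,i) p^i (1−p)^{4−i} with p = 0.953
C(4,3)·0.953^3·0.047^1 = 0.162718
C(4,4)·0.953^4·0.047^0 = 0.824844
Sum = 0.9876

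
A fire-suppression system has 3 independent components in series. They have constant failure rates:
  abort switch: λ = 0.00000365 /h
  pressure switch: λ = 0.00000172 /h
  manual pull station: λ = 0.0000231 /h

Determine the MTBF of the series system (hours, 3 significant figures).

Series of exponential components: λ_sys = Σ λ_i
λ_sys = 0.00000365 + 0.00000172 + 0.0000231 = 2.8470e-05 /h
MTBF = 1 / λ_sys = 35100 h

35100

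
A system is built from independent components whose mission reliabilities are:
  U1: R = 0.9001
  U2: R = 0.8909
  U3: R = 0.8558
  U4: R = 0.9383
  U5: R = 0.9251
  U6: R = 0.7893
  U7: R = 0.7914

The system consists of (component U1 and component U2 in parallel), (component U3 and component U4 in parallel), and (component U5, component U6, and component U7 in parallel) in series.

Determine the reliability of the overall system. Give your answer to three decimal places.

0.977

Parallel (U1 and U2): 1 − (1 − 0.90010)(1 − 0.89090) = 0.98910
Parallel (U3 and U4): 1 − (1 − 0.85580)(1 − 0.93830) = 0.99110
Parallel (U5, U6, and U7): 1 − (1 − 0.92510)(1 − 0.78930)(1 − 0.79140) = 0.99671
Series ([0.98910], [0.99110], and [0.99671]): 0.98910 × 0.99110 × 0.99671 = 0.977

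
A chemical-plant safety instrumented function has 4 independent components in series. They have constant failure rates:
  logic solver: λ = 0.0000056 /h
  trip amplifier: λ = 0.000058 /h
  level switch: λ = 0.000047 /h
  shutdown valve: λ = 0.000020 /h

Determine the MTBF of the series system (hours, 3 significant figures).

Series of exponential components: λ_sys = Σ λ_i
λ_sys = 0.0000056 + 0.000058 + 0.000047 + 0.000020 = 1.3060e-04 /h
MTBF = 1 / λ_sys = 7660 h

7660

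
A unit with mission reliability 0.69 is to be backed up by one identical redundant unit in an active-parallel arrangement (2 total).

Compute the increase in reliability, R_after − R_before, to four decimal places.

0.2139

R_before = 0.69
R_after = 1 − (1 − 0.69)^2 = 0.9039
ΔR = 0.9039 − 0.69 = 0.2139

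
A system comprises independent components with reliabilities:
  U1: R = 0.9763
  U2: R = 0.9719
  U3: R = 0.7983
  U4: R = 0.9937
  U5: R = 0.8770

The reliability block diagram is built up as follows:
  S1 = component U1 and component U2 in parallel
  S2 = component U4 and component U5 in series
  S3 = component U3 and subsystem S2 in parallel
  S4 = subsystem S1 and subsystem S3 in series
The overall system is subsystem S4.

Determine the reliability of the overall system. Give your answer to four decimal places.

Parallel (U1 and U2): 1 − (1 − 0.976300)(1 − 0.971900) = 0.999334
Series (U4 and U5): 0.993700 × 0.877000 = 0.871475
Parallel (U3 and [0.871475]): 1 − (1 − 0.798300)(1 − 0.871475) = 0.974077
Series ([0.999334] and [0.974077]): 0.999334 × 0.974077 = 0.9734

0.9734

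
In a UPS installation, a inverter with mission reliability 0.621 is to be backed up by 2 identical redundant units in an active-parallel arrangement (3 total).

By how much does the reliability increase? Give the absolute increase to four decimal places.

0.3246

R_before = 0.621
R_after = 1 − (1 − 0.621)^3 = 0.9456
ΔR = 0.9456 − 0.621 = 0.3246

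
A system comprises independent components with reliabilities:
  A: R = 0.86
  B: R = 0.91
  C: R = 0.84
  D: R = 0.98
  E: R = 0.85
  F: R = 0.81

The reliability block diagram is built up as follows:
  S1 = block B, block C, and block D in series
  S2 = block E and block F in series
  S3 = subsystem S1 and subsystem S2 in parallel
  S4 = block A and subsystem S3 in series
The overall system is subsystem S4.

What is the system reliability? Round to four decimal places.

Series (B, C, and D): 0.910000 × 0.840000 × 0.980000 = 0.749112
Series (E and F): 0.850000 × 0.810000 = 0.688500
Parallel ([0.749112] and [0.688500]): 1 − (1 − 0.749112)(1 − 0.688500) = 0.921848
Series (A and [0.921848]): 0.860000 × 0.921848 = 0.7928

0.7928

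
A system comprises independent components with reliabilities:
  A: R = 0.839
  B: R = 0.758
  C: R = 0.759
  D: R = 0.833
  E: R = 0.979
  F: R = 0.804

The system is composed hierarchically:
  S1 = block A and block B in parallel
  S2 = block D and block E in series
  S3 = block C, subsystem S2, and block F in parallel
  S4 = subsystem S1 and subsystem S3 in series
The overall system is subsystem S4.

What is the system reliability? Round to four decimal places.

0.9527

Parallel (A and B): 1 − (1 − 0.839000)(1 − 0.758000) = 0.961038
Series (D and E): 0.833000 × 0.979000 = 0.815507
Parallel (C, [0.815507], and F): 1 − (1 − 0.759000)(1 − 0.815507)(1 − 0.804000) = 0.991285
Series ([0.961038] and [0.991285]): 0.961038 × 0.991285 = 0.9527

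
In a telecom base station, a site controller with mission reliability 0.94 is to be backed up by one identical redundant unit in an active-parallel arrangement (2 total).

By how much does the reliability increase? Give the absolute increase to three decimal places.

0.056

R_before = 0.94
R_after = 1 − (1 − 0.94)^2 = 0.996
ΔR = 0.996 − 0.94 = 0.056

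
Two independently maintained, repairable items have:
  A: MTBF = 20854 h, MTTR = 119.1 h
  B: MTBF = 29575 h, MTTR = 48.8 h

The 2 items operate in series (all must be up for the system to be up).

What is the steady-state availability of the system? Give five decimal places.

0.99268

A(A) = MTBF/(MTBF+MTTR) = 20854/(20854+119.1) = 0.994321
A(B) = MTBF/(MTBF+MTTR) = 29575/(29575+48.8) = 0.998353
Series availability: 0.994321 × 0.998353 = 0.99268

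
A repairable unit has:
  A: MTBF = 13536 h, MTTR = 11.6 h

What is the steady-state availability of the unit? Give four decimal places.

A(A) = MTBF/(MTBF+MTTR) = 13536/(13536+11.6) = 0.9991

0.9991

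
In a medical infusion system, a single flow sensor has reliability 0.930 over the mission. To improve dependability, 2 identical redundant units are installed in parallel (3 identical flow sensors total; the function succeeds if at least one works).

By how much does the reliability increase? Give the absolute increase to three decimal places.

0.070

R_before = 0.930
R_after = 1 − (1 − 0.930)^3 = 1.000
ΔR = 1.000 − 0.930 = 0.070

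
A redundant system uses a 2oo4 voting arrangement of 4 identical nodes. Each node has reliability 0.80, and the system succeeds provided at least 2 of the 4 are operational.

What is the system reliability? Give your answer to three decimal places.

0.973

R = Σ_{i=2}^{4} C(4,i) p^i (1−p)^{4−i} with p = 0.80
C(4,2)·0.80^2·0.20^2 = 0.15360
C(4,3)·0.80^3·0.20^1 = 0.40960
C(4,4)·0.80^4·0.20^0 = 0.40960
Sum = 0.973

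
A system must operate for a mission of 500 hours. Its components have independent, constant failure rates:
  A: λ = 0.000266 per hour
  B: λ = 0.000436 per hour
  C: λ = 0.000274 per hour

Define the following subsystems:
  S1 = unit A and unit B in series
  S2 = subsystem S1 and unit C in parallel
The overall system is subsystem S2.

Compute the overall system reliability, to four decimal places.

R(A) = exp(−0.000266 × 500) = 0.875465
R(B) = exp(−0.000436 × 500) = 0.804125
R(C) = exp(−0.000274 × 500) = 0.871970
Series (A and B): 0.875465 × 0.804125 = 0.703983
Parallel ([0.703983] and C): 1 − (1 − 0.703983)(1 − 0.871970) = 0.9621

0.9621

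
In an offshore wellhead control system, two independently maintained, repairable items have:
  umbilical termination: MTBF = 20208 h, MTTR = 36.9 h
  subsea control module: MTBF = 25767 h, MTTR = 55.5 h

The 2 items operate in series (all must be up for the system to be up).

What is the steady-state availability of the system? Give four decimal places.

A(umbilical termination) = MTBF/(MTBF+MTTR) = 20208/(20208+36.9) = 0.998177
A(subsea control module) = MTBF/(MTBF+MTTR) = 25767/(25767+55.5) = 0.997851
Series availability: 0.998177 × 0.997851 = 0.9960

0.9960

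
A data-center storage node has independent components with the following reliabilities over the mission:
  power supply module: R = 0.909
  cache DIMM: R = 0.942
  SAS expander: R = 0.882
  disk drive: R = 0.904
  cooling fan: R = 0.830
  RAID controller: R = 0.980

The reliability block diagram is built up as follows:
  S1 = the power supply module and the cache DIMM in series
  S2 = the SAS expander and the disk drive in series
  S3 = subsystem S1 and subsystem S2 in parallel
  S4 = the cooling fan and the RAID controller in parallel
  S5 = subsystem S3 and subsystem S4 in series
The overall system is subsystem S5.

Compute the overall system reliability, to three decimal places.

0.968

Series (power supply module and cache DIMM): 0.90900 × 0.94200 = 0.85628
Series (SAS expander and disk drive): 0.88200 × 0.90400 = 0.79733
Parallel ([0.85628] and [0.79733]): 1 − (1 − 0.85628)(1 − 0.79733) = 0.97087
Parallel (cooling fan and RAID controller): 1 − (1 − 0.83000)(1 − 0.98000) = 0.99660
Series ([0.97087] and [0.99660]): 0.97087 × 0.99660 = 0.968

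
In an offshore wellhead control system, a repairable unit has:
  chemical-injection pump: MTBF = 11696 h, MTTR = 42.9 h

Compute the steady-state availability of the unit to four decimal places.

0.9963

A(chemical-injection pump) = MTBF/(MTBF+MTTR) = 11696/(11696+42.9) = 0.9963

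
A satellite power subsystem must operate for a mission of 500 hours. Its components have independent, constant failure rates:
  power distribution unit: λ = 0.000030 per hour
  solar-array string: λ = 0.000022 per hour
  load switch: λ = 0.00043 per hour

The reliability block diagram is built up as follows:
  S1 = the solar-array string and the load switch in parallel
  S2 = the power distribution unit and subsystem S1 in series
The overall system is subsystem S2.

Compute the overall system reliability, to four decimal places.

R(power distribution unit) = exp(−0.000030 × 500) = 0.985112
R(solar-array string) = exp(−0.000022 × 500) = 0.989060
R(load switch) = exp(−0.00043 × 500) = 0.806541
Parallel (solar-array string and load switch): 1 − (1 − 0.989060)(1 − 0.806541) = 0.997884
Series (power distribution unit and [0.997884]): 0.985112 × 0.997884 = 0.9830

0.9830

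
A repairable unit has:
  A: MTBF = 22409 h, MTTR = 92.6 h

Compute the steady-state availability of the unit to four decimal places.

0.9959

A(A) = MTBF/(MTBF+MTTR) = 22409/(22409+92.6) = 0.9959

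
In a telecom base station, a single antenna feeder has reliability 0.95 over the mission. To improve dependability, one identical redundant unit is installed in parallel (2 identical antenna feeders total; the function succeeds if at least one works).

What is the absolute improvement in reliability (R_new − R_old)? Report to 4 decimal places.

0.0475

R_before = 0.95
R_after = 1 − (1 − 0.95)^2 = 0.9975
ΔR = 0.9975 − 0.95 = 0.0475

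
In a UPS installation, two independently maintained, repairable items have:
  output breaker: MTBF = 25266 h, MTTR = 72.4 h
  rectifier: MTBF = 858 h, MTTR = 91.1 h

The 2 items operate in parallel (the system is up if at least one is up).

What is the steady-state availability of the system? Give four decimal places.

A(output breaker) = MTBF/(MTBF+MTTR) = 25266/(25266+72.4) = 0.997143
A(rectifier) = MTBF/(MTBF+MTTR) = 858/(858+91.1) = 0.904014
Parallel availability: 1 − (1 − 0.997143)(1 − 0.904014) = 0.9997

0.9997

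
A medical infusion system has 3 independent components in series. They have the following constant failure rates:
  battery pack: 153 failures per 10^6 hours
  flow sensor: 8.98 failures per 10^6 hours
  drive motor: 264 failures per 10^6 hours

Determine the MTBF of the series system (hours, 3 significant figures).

2350

Series of exponential components: λ_sys = Σ λ_i
λ_sys = 0.000153 + 0.00000898 + 0.000264 = 4.2598e-04 /h
MTBF = 1 / λ_sys = 2350 h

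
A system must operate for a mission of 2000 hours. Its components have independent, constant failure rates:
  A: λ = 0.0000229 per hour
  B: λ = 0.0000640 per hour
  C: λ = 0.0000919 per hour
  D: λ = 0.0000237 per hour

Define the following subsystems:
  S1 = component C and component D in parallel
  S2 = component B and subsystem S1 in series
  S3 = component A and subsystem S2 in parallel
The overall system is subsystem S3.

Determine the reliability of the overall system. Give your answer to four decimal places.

0.9943

R(A) = exp(−0.0000229 × 2000) = 0.955233
R(B) = exp(−0.0000640 × 2000) = 0.879853
R(C) = exp(−0.0000919 × 2000) = 0.832102
R(D) = exp(−0.0000237 × 2000) = 0.953706
Parallel (C and D): 1 − (1 − 0.832102)(1 − 0.953706) = 0.992227
Series (B and [0.992227]): 0.879853 × 0.992227 = 0.873014
Parallel (A and [0.873014]): 1 − (1 − 0.955233)(1 − 0.873014) = 0.9943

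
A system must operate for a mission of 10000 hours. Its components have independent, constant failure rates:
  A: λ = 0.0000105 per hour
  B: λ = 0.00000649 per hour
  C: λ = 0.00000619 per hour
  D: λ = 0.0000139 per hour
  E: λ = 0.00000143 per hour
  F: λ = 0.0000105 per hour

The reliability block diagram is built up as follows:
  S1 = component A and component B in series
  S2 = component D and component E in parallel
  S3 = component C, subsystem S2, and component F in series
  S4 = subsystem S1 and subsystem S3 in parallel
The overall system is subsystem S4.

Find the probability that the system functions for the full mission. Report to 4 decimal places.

R(A) = exp(−0.0000105 × 10000) = 0.900325
R(B) = exp(−0.00000649 × 10000) = 0.937161
R(C) = exp(−0.00000619 × 10000) = 0.939977
R(D) = exp(−0.0000139 × 10000) = 0.870228
R(E) = exp(−0.00000143 × 10000) = 0.985802
R(F) = exp(−0.0000105 × 10000) = 0.900325
Series (A and B): 0.900325 × 0.937161 = 0.843749
Parallel (D and E): 1 − (1 − 0.870228)(1 − 0.985802) = 0.998157
Series (C, [0.998157], and F): 0.939977 × 0.998157 × 0.900325 = 0.844725
Parallel ([0.843749] and [0.844725]): 1 − (1 − 0.843749)(1 − 0.844725) = 0.9757

0.9757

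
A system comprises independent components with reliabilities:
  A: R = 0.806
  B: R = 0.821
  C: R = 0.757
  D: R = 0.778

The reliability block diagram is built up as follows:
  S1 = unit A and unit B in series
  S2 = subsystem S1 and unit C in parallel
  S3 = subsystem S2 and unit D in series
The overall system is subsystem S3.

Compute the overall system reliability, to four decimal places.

0.7140

Series (A and B): 0.806000 × 0.821000 = 0.661726
Parallel ([0.661726] and C): 1 − (1 − 0.661726)(1 − 0.757000) = 0.917799
Series ([0.917799] and D): 0.917799 × 0.778000 = 0.7140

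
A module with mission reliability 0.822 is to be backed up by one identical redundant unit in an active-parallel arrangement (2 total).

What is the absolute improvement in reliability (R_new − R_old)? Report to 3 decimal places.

0.146

R_before = 0.822
R_after = 1 − (1 − 0.822)^2 = 0.968
ΔR = 0.968 − 0.822 = 0.146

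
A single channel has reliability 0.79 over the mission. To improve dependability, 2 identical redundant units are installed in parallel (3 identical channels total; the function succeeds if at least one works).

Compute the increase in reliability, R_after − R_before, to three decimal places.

0.201

R_before = 0.79
R_after = 1 − (1 − 0.79)^3 = 0.991
ΔR = 0.991 − 0.79 = 0.201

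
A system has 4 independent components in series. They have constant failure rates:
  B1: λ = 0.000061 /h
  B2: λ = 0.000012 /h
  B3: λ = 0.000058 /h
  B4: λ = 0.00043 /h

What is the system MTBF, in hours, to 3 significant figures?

Series of exponential components: λ_sys = Σ λ_i
λ_sys = 0.000061 + 0.000012 + 0.000058 + 0.00043 = 5.6100e-04 /h
MTBF = 1 / λ_sys = 1780 h

1780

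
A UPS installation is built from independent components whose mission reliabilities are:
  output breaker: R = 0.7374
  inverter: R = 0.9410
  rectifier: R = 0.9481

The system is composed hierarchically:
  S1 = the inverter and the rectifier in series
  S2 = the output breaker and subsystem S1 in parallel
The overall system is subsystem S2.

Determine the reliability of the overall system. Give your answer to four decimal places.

0.9717

Series (inverter and rectifier): 0.941000 × 0.948100 = 0.892162
Parallel (output breaker and [0.892162]): 1 − (1 − 0.737400)(1 − 0.892162) = 0.9717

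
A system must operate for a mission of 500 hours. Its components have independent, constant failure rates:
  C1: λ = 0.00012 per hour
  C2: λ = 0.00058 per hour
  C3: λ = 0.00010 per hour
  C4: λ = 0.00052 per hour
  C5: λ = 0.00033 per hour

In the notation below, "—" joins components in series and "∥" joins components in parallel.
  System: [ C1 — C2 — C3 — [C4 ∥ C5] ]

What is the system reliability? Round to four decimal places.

R(C1) = exp(−0.00012 × 500) = 0.941765
R(C2) = exp(−0.00058 × 500) = 0.748264
R(C3) = exp(−0.00010 × 500) = 0.951229
R(C4) = exp(−0.00052 × 500) = 0.771052
R(C5) = exp(−0.00033 × 500) = 0.847894
Parallel (C4 and C5): 1 − (1 − 0.771052)(1 − 0.847894) = 0.965176
Series (C1, C2, C3, and [0.965176]): 0.941765 × 0.748264 × 0.951229 × 0.965176 = 0.6470

0.6470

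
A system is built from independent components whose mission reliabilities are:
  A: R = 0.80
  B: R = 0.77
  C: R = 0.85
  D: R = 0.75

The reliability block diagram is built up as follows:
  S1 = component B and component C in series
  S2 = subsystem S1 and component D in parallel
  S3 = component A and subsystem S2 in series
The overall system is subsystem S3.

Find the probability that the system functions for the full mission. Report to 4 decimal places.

0.7309

Series (B and C): 0.770000 × 0.850000 = 0.654500
Parallel ([0.654500] and D): 1 − (1 − 0.654500)(1 − 0.750000) = 0.913625
Series (A and [0.913625]): 0.800000 × 0.913625 = 0.7309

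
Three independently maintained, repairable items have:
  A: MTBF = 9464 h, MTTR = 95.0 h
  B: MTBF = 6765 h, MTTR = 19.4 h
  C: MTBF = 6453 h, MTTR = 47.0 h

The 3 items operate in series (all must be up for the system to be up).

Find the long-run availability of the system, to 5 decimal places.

0.98009

A(A) = MTBF/(MTBF+MTTR) = 9464/(9464+95.0) = 0.990062
A(B) = MTBF/(MTBF+MTTR) = 6765/(6765+19.4) = 0.997140
A(C) = MTBF/(MTBF+MTTR) = 6453/(6453+47.0) = 0.992769
Series availability: 0.990062 × 0.997140 × 0.992769 = 0.98009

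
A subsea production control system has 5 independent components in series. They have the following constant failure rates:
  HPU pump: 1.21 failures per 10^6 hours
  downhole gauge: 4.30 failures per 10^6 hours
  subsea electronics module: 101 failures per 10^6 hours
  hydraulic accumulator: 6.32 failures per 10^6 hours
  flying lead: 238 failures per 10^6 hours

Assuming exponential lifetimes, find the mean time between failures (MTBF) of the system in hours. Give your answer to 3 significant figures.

Series of exponential components: λ_sys = Σ λ_i
λ_sys = 0.00000121 + 0.00000430 + 0.000101 + 0.00000632 + 0.000238 = 3.5083e-04 /h
MTBF = 1 / λ_sys = 2850 h

2850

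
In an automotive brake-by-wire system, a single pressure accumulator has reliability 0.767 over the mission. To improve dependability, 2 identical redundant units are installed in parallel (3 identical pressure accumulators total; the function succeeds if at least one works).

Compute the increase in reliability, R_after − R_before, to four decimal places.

R_before = 0.767
R_after = 1 − (1 − 0.767)^3 = 0.9874
ΔR = 0.9874 − 0.767 = 0.2204

0.2204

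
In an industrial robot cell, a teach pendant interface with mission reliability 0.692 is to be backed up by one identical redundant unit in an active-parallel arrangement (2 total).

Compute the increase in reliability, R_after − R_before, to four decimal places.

R_before = 0.692
R_after = 1 − (1 − 0.692)^2 = 0.9051
ΔR = 0.9051 − 0.692 = 0.2131

0.2131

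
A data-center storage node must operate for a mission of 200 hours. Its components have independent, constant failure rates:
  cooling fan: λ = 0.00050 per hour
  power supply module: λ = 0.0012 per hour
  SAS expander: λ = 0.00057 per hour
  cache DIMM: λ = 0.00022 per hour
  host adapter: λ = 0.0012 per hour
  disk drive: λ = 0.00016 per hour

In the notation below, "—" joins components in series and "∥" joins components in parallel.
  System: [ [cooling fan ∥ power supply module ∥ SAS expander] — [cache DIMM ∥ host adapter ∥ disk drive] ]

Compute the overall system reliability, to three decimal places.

0.998

R(cooling fan) = exp(−0.00050 × 200) = 0.90484
R(power supply module) = exp(−0.0012 × 200) = 0.78663
R(SAS expander) = exp(−0.00057 × 200) = 0.89226
R(cache DIMM) = exp(−0.00022 × 200) = 0.95695
R(host adapter) = exp(−0.0012 × 200) = 0.78663
R(disk drive) = exp(−0.00016 × 200) = 0.96851
Parallel (cooling fan, power supply module, and SAS expander): 1 − (1 − 0.90484)(1 − 0.78663)(1 − 0.89226) = 0.99781
Parallel (cache DIMM, host adapter, and disk drive): 1 − (1 − 0.95695)(1 − 0.78663)(1 − 0.96851) = 0.99971
Series ([0.99781] and [0.99971]): 0.99781 × 0.99971 = 0.998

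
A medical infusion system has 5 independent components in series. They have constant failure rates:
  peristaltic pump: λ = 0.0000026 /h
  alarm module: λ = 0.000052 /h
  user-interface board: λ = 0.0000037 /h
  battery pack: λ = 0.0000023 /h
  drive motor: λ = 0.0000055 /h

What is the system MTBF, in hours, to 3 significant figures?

15100

Series of exponential components: λ_sys = Σ λ_i
λ_sys = 0.0000026 + 0.000052 + 0.0000037 + 0.0000023 + 0.0000055 = 6.6100e-05 /h
MTBF = 1 / λ_sys = 15100 h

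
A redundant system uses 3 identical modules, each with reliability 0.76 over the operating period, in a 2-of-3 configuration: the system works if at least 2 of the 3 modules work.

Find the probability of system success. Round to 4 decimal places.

R = Σ_{i=2}^{3} C(3,i) p^i (1−p)^{3−i} with p = 0.76
C(3,2)·0.76^2·0.24^1 = 0.415872
C(3,3)·0.76^3·0.24^0 = 0.438976
Sum = 0.8548

0.8548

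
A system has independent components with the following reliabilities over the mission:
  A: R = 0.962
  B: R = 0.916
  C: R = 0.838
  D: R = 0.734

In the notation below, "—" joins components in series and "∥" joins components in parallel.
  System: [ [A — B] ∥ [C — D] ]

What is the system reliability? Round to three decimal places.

0.954

Series (A and B): 0.96200 × 0.91600 = 0.88119
Series (C and D): 0.83800 × 0.73400 = 0.61509
Parallel ([0.88119] and [0.61509]): 1 − (1 − 0.88119)(1 − 0.61509) = 0.954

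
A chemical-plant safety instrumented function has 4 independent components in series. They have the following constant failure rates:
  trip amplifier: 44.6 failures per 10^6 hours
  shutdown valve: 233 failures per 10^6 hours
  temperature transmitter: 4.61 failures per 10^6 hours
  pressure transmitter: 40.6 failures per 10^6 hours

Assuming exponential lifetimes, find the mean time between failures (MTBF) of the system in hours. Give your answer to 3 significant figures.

Series of exponential components: λ_sys = Σ λ_i
λ_sys = 0.0000446 + 0.000233 + 0.00000461 + 0.0000406 = 3.2281e-04 /h
MTBF = 1 / λ_sys = 3100 h

3100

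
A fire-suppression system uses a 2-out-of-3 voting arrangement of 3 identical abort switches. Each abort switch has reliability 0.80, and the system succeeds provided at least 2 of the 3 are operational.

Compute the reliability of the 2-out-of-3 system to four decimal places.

R = Σ_{i=2}^{3} C(3,i) p^i (1−p)^{3−i} with p = 0.80
C(3,2)·0.80^2·0.20^1 = 0.384000
C(3,3)·0.80^3·0.20^0 = 0.512000
Sum = 0.8960

0.8960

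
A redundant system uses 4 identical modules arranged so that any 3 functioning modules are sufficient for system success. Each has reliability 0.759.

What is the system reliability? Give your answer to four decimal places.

R = Σ_{i=3}^{4} C(4,i) p^i (1−p)^{4−i} with p = 0.759
C(4,3)·0.759^3·0.241^1 = 0.421505
C(4,4)·0.759^4·0.241^0 = 0.331869
Sum = 0.7534

0.7534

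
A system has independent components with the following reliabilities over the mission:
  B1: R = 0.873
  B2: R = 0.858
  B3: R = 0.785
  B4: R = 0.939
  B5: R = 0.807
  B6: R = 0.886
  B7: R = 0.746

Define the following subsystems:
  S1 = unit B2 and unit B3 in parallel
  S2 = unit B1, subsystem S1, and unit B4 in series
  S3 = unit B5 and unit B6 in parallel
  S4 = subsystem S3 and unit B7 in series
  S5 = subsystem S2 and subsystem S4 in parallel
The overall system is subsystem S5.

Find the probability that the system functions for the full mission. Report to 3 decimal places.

Parallel (B2 and B3): 1 − (1 − 0.85800)(1 − 0.78500) = 0.96947
Series (B1, [0.96947], and B4): 0.87300 × 0.96947 × 0.93900 = 0.79472
Parallel (B5 and B6): 1 − (1 − 0.80700)(1 − 0.88600) = 0.97800
Series ([0.97800] and B7): 0.97800 × 0.74600 = 0.72959
Parallel ([0.79472] and [0.72959]): 1 − (1 − 0.79472)(1 − 0.72959) = 0.944

0.944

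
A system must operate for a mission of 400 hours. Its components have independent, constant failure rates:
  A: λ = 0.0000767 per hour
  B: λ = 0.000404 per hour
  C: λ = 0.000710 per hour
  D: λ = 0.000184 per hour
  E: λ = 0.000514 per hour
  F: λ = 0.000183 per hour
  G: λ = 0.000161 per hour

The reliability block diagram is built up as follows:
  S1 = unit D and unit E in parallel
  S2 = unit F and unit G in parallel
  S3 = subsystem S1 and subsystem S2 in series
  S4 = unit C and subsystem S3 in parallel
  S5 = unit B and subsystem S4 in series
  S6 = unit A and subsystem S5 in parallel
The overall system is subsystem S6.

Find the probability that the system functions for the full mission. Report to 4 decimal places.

0.9954

R(A) = exp(−0.0000767 × 400) = 0.969786
R(B) = exp(−0.000404 × 400) = 0.850781
R(C) = exp(−0.000710 × 400) = 0.752767
R(D) = exp(−0.000184 × 400) = 0.929043
R(E) = exp(−0.000514 × 400) = 0.814159
R(F) = exp(−0.000183 × 400) = 0.929415
R(G) = exp(−0.000161 × 400) = 0.937630
Parallel (D and E): 1 − (1 − 0.929043)(1 − 0.814159) = 0.986813
Parallel (F and G): 1 − (1 − 0.929415)(1 − 0.937630) = 0.995598
Series ([0.986813] and [0.995598]): 0.986813 × 0.995598 = 0.982469
Parallel (C and [0.982469]): 1 − (1 − 0.752767)(1 − 0.982469) = 0.995666
Series (B and [0.995666]): 0.850781 × 0.995666 = 0.847094
Parallel (A and [0.847094]): 1 − (1 − 0.969786)(1 − 0.847094) = 0.9954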